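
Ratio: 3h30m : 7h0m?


Duration 1: 210 minutes
Duration 2: 420 minutes
Ratio = 210:420
GCD = 210
Simplified = 1:2
As a decimal: 1/2 = 0.50

1:2 (0.50)


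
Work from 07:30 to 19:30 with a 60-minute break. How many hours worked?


Total time = (19×60+30) - (7×60+30)
= 1170 - 450 = 720 min
Minus break: 720 - 60 = 660 min
= 11h 0m

11h 0m (660 minutes)


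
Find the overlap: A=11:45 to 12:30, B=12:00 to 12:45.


30 minutes

Meeting A: 705-750 (in minutes from midnight)
Meeting B: 720-765
Overlap start = max(705, 720) = 720
Overlap end = min(750, 765) = 750
Overlap = max(0, 750 - 720) = 30 min


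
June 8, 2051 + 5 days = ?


June 13, 2051

Start: June 8, 2051
Add 5 days
June 8 + 5 = June 13, 2051


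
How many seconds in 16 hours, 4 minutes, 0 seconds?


57840 seconds

Hours: 16 × 3600 = 57600
Minutes: 4 × 60 = 240
Seconds: 0
Total = 57600 + 240 + 0 = 57840


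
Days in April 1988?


Month: April (month 4)
April has 30 days

30 days


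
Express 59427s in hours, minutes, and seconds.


Hours: 59427 ÷ 3600 = 16 remainder 1827
Minutes: 1827 ÷ 60 = 30 remainder 27
Seconds: 27

16h 30m 27s


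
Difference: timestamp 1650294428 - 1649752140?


Difference = 1650294428 - 1649752140 = 542288 seconds
In hours: 542288 / 3600 ≈ 150.6
In days: 542288 / 86400 ≈ 6.28

542288 seconds (150.6 hours / 6.28 days)


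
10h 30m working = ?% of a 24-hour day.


43.8%

Time: 630 minutes
Day: 1440 minutes
Percentage = (630/1440) × 100 ≈ 43.8%


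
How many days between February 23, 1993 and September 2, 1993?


From February 23, 1993 to September 2, 1993
Rest of February 1993: 28 - 23 = 5
Full months: March 31, April 30, May 31, June 30, July 31, August 31
Days into September 1993: 2
Total = 5 + 31 + 30 + 31 + 30 + 31 + 31 + 2 = 191 days

191 days


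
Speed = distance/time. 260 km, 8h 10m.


31.8 km/h

Distance: 260 km
Time: 8h 10m = 490 min = 490/60 = 49/6 hours
Speed = 260 ÷ (49/6) = 260 × 6 / 49 = 1560/49 ≈ 31.8 km/h


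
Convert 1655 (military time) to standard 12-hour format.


4:55 PM

Hour: 16
16 - 12 = 4 → PM


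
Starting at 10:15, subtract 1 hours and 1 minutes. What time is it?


Start: 615 minutes from midnight
Subtract: 61 minutes
Remaining: 615 - 61 = 554
Hours: 9, Minutes: 14

09:14


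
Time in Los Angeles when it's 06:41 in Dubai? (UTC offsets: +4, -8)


Time difference = UTC-8 - UTC+4 = -12 hours
New hour = (6 -12) mod 24
= -6 mod 24 = 18
Minutes unchanged → 18:41; -6 < 0 → previous day

18:41 (previous day)


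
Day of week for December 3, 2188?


Zeller's congruence:
q=3, m=12, k=88, j=21
h = (3 + ⌊13×13/5⌋ + 88 + ⌊88/4⌋ + ⌊21/4⌋ - 2×21) mod 7
= (3 + 33 + 88 + 22 + 5 - 42) mod 7
= 109 mod 7 = 4
h=4 → Wednesday

Wednesday


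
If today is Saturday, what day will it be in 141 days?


Start: Saturday (index 5)
(5 + 141) mod 7
= 146 mod 7
= 6
Index 6 → Sunday

Sunday


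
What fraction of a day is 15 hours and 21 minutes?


0.6396 (63.96%)

Total minutes: 15×60 + 21 = 921
Day = 24×60 = 1440 minutes
Fraction = 921/1440 ≈ 0.6396
As a percentage: 921/1440 × 100 ≈ 63.96%


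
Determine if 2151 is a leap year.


Rules: divisible by 4 AND (not by 100 OR by 400)
2151 ÷ 4 = 537 remainder 3 → not divisible by 4
Not divisible by 4 → not a leap year

No


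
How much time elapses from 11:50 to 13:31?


End time in minutes: 13×60 + 31 = 811
Start time in minutes: 11×60 + 50 = 710
Difference = 811 - 710 = 101 minutes
= 1 hours 41 minutes

1h 41m


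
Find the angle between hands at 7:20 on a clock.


Hour hand = 7×30 + 20×0.5 = 220.0°
Minute hand = 20×6 = 120°
Difference = |220.0 - 120| = 100.0°

100.0°


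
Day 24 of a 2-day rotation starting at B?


Shifts: A, B
Start: B (index 1)
Day 24: (1 + 24 - 1) mod 2
= 24 mod 2
= 0
Index 0 → shift A

Shift A


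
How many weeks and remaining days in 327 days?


46 weeks 5 days

Weeks: 327 ÷ 7 = 46 remainder 5


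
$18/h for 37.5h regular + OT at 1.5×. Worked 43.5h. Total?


Regular: 37.5h × $18 = $675.00
Overtime: 43.5 - 37.5 = 6.0h
OT pay: 6.0h × $18 × 1.5 = $162.00
Total = $675.00 + $162.00 = $837.00

$837.00


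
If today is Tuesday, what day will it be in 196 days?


Start: Tuesday (index 1)
(1 + 196) mod 7
= 197 mod 7
= 1
Index 1 → Tuesday

Tuesday


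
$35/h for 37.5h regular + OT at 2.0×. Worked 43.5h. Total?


$1732.50

Regular: 37.5h × $35 = $1312.50
Overtime: 43.5 - 37.5 = 6.0h
OT pay: 6.0h × $35 × 2.0 = $420.00
Total = $1312.50 + $420.00 = $1732.50


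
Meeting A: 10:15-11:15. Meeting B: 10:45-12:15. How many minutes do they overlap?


Meeting A: 615-675 (in minutes from midnight)
Meeting B: 645-735
Overlap start = max(615, 645) = 645
Overlap end = min(675, 735) = 675
Overlap = max(0, 675 - 645) = 30 min

30 minutes


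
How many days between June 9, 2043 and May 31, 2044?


From June 9, 2043 to May 31, 2044
Rest of June 2043: 30 - 9 = 21
Full months: July 31, August 31, September 30, October 31, November 30, December 31, January 31, February 2044 29, March 31, April 30
Days into May 2044: 31
Total = 21 + 31 + 31 + 30 + 31 + 30 + 31 + 31 + 29 + 31 + 30 + 31 = 357 days

357 days


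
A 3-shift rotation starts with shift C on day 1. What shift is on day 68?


Shift A

Shifts: A, B, C
Start: C (index 2)
Day 68: (2 + 68 - 1) mod 3
= 69 mod 3
= 0
Index 0 → shift A


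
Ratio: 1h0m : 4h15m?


4:17 (0.24)

Duration 1: 60 minutes
Duration 2: 255 minutes
Ratio = 60:255
GCD = 15
Simplified = 4:17
As a decimal: 4/17 ≈ 0.24


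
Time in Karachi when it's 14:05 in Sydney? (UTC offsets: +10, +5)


Time difference = UTC+5 - UTC+10 = -5 hours
New hour = (14 -5) mod 24
= 9 mod 24 = 9
Minutes unchanged → 09:05

09:05


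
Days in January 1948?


Month: January (month 1)
January has 31 days

31 days


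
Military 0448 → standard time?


4:48 AM

Hour: 4
4 < 12 → AM


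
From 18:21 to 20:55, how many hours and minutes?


2h 34m

End time in minutes: 20×60 + 55 = 1255
Start time in minutes: 18×60 + 21 = 1101
Difference = 1255 - 1101 = 154 minutes
= 2 hours 34 minutes


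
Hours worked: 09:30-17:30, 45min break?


7h 15m (435 minutes)

Total time = (17×60+30) - (9×60+30)
= 1050 - 570 = 480 min
Minus break: 480 - 45 = 435 min
= 7h 15m


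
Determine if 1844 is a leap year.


Rules: divisible by 4 AND (not by 100 OR by 400)
1844 ÷ 4 = 461 exactly → divisible by 4
1844 ÷ 100 = 18 remainder 44 → not divisible by 100
Divisible by 4 but not by 100 → leap year

Yes


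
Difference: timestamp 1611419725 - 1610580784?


838941 seconds (233.0 hours / 9.71 days)

Difference = 1611419725 - 1610580784 = 838941 seconds
In hours: 838941 / 3600 ≈ 233.0
In days: 838941 / 86400 ≈ 9.71


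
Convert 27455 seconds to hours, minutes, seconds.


7h 37m 35s

Hours: 27455 ÷ 3600 = 7 remainder 2255
Minutes: 2255 ÷ 60 = 37 remainder 35
Seconds: 35


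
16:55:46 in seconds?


60946 seconds

Hours: 16 × 3600 = 57600
Minutes: 55 × 60 = 3300
Seconds: 46
Total = 57600 + 3300 + 46 = 60946


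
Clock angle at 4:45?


Hour hand = 4×30 + 45×0.5 = 142.5°
Minute hand = 45×6 = 270°
Difference = |142.5 - 270| = 127.5°

127.5°


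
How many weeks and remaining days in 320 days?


45 weeks 5 days

Weeks: 320 ÷ 7 = 45 remainder 5


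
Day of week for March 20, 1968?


Wednesday

Zeller's congruence:
q=20, m=3, k=68, j=19
h = (20 + ⌊13×4/5⌋ + 68 + ⌊68/4⌋ + ⌊19/4⌋ - 2×19) mod 7
= (20 + 10 + 68 + 17 + 4 - 38) mod 7
= 81 mod 7 = 4
h=4 → Wednesday


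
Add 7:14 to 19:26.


02:40 (next day)

Start: 1166 minutes from midnight
Add: 434 minutes
Total: 1600 minutes
Hours: 1600 ÷ 60 = 26 remainder 40
26 ≥ 24 → 26 - 24 = 2 (next day)


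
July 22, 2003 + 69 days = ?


September 29, 2003

Start: July 22, 2003
Add 69 days
July 22 → August 1: 31 - 22 + 1 = 10 days (69 - 10 = 59 left)
August 1 → September 1: 31 - 1 + 1 = 31 days (59 - 31 = 28 left)
September 1 + 28 = September 29, 2003


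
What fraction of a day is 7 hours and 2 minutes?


0.2931 (29.31%)

Total minutes: 7×60 + 2 = 422
Day = 24×60 = 1440 minutes
Fraction = 422/1440 ≈ 0.2931
As a percentage: 422/1440 × 100 ≈ 29.31%


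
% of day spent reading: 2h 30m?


10.4%

Time: 150 minutes
Day: 1440 minutes
Percentage = (150/1440) × 100 ≈ 10.4%


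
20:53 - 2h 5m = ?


Start: 1253 minutes from midnight
Subtract: 125 minutes
Remaining: 1253 - 125 = 1128
Hours: 18, Minutes: 48

18:48


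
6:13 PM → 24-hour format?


18:13

Input: 6:13 PM
PM: 6 + 12 = 18


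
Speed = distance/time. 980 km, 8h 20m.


Distance: 980 km
Time: 8h 20m = 500 min = 500/60 = 25/3 hours
Speed = 980 ÷ (25/3) = 980 × 3 / 25 = 2940/25 = 117.6 km/h

117.6 km/h


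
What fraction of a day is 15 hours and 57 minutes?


0.6646 (66.46%)

Total minutes: 15×60 + 57 = 957
Day = 24×60 = 1440 minutes
Fraction = 957/1440 ≈ 0.6646
As a percentage: 957/1440 × 100 ≈ 66.46%


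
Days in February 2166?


28 days

Month: February (month 2)
February: 28 or 29 (leap year)
2166 leap year? No


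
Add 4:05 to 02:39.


Start: 159 minutes from midnight
Add: 245 minutes
Total: 404 minutes
Hours: 404 ÷ 60 = 6 remainder 44

06:44


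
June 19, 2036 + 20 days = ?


July 9, 2036

Start: June 19, 2036
Add 20 days
June 19 → July 1: 30 - 19 + 1 = 12 days (20 - 12 = 8 left)
July 1 + 8 = July 9, 2036


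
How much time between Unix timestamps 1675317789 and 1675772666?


454877 seconds (126.4 hours / 5.26 days)

Difference = 1675772666 - 1675317789 = 454877 seconds
In hours: 454877 / 3600 ≈ 126.4
In days: 454877 / 86400 ≈ 5.26


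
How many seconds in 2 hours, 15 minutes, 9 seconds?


Hours: 2 × 3600 = 7200
Minutes: 15 × 60 = 900
Seconds: 9
Total = 7200 + 900 + 9 = 8109

8109 seconds


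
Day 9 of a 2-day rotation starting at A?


Shifts: A, B
Start: A (index 0)
Day 9: (0 + 9 - 1) mod 2
= 8 mod 2
= 0
Index 0 → shift A

Shift A


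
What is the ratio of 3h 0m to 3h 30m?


Duration 1: 180 minutes
Duration 2: 210 minutes
Ratio = 180:210
GCD = 30
Simplified = 6:7
As a decimal: 6/7 ≈ 0.86

6:7 (0.86)


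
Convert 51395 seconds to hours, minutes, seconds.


Hours: 51395 ÷ 3600 = 14 remainder 995
Minutes: 995 ÷ 60 = 16 remainder 35
Seconds: 35

14h 16m 35s


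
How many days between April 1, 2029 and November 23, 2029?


236 days

From April 1, 2029 to November 23, 2029
Rest of April 2029: 30 - 1 = 29
Full months: May 31, June 30, July 31, August 31, September 30, October 31
Days into November 2029: 23
Total = 29 + 31 + 30 + 31 + 31 + 30 + 31 + 23 = 236 days


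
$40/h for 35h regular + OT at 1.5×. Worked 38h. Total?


$1580.00

Regular: 35h × $40 = $1400.00
Overtime: 38 - 35 = 3h
OT pay: 3h × $40 × 1.5 = $180.00
Total = $1400.00 + $180.00 = $1580.00


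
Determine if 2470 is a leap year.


Rules: divisible by 4 AND (not by 100 OR by 400)
2470 ÷ 4 = 617 remainder 2 → not divisible by 4
Not divisible by 4 → not a leap year

No


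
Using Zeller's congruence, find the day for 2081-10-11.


Saturday

Zeller's congruence:
q=11, m=10, k=81, j=20
h = (11 + ⌊13×11/5⌋ + 81 + ⌊81/4⌋ + ⌊20/4⌋ - 2×20) mod 7
= (11 + 28 + 81 + 20 + 5 - 40) mod 7
= 105 mod 7 = 0
h=0 → Saturday


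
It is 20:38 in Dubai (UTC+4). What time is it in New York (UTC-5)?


11:38

Time difference = UTC-5 - UTC+4 = -9 hours
New hour = (20 -9) mod 24
= 11 mod 24 = 11
Minutes unchanged → 11:38


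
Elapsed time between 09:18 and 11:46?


End time in minutes: 11×60 + 46 = 706
Start time in minutes: 9×60 + 18 = 558
Difference = 706 - 558 = 148 minutes
= 2 hours 28 minutes

2h 28m


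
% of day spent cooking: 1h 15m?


Time: 75 minutes
Day: 1440 minutes
Percentage = (75/1440) × 100 ≈ 5.2%

5.2%


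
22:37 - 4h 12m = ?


Start: 1357 minutes from midnight
Subtract: 252 minutes
Remaining: 1357 - 252 = 1105
Hours: 18, Minutes: 25

18:25


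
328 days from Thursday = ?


Start: Thursday (index 3)
(3 + 328) mod 7
= 331 mod 7
= 2
Index 2 → Wednesday

Wednesday


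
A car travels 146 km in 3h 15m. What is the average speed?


44.9 km/h

Distance: 146 km
Time: 3h 15m = 195 min = 195/60 = 13/4 hours
Speed = 146 ÷ (13/4) = 146 × 4 / 13 = 584/13 ≈ 44.9 km/h


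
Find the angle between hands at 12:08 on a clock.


44.0°

Hour hand (12 ≡ 0 on the dial): 0×30 + 8×0.5 = 4.0°
Minute hand = 8×6 = 48°
Difference = |4.0 - 48| = 44.0°


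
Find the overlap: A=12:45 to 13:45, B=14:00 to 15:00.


0 minutes

Meeting A: 765-825 (in minutes from midnight)
Meeting B: 840-900
Overlap start = max(765, 840) = 840
Overlap end = min(825, 900) = 825
Overlap = max(0, 825 - 840) = 0 min


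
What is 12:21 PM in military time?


Input: 12:21 PM
12 PM → 12 (noon)

12:21


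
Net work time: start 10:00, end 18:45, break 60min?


7h 45m (465 minutes)

Total time = (18×60+45) - (10×60+0)
= 1125 - 600 = 525 min
Minus break: 525 - 60 = 465 min
= 7h 45m


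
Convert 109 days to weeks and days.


Weeks: 109 ÷ 7 = 15 remainder 4

15 weeks 4 days


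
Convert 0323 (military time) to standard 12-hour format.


Hour: 3
3 < 12 → AM

3:23 AM


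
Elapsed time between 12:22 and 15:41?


End time in minutes: 15×60 + 41 = 941
Start time in minutes: 12×60 + 22 = 742
Difference = 941 - 742 = 199 minutes
= 3 hours 19 minutes

3h 19m


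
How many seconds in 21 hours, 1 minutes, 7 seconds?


75667 seconds

Hours: 21 × 3600 = 75600
Minutes: 1 × 60 = 60
Seconds: 7
Total = 75600 + 60 + 7 = 75667


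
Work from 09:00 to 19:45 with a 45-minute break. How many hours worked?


Total time = (19×60+45) - (9×60+0)
= 1185 - 540 = 645 min
Minus break: 645 - 45 = 600 min
= 10h 0m

10h 0m (600 minutes)


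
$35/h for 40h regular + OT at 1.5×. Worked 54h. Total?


$2135.00

Regular: 40h × $35 = $1400.00
Overtime: 54 - 40 = 14h
OT pay: 14h × $35 × 1.5 = $735.00
Total = $1400.00 + $735.00 = $2135.00


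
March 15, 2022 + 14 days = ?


Start: March 15, 2022
Add 14 days
March 15 + 14 = March 29, 2022

March 29, 2022


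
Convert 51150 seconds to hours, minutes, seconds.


Hours: 51150 ÷ 3600 = 14 remainder 750
Minutes: 750 ÷ 60 = 12 remainder 30
Seconds: 30

14h 12m 30s


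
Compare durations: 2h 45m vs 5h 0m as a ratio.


11:20 (0.55)

Duration 1: 165 minutes
Duration 2: 300 minutes
Ratio = 165:300
GCD = 15
Simplified = 11:20
As a decimal: 11/20 = 0.55


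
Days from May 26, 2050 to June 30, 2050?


From May 26, 2050 to June 30, 2050
Rest of May 2050: 31 - 26 = 5
Days into June 2050: 30
Total = 5 + 30 = 35 days

35 days


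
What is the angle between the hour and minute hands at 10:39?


85.5°

Hour hand = 10×30 + 39×0.5 = 319.5°
Minute hand = 39×6 = 234°
Difference = |319.5 - 234| = 85.5°


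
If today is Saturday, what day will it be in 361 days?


Wednesday

Start: Saturday (index 5)
(5 + 361) mod 7
= 366 mod 7
= 2
Index 2 → Wednesday


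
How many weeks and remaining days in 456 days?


65 weeks 1 days

Weeks: 456 ÷ 7 = 65 remainder 1


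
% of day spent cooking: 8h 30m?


35.4%

Time: 510 minutes
Day: 1440 minutes
Percentage = (510/1440) × 100 ≈ 35.4%


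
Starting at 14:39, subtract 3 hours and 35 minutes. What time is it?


11:04

Start: 879 minutes from midnight
Subtract: 215 minutes
Remaining: 879 - 215 = 664
Hours: 11, Minutes: 4


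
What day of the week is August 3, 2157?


Zeller's congruence:
q=3, m=8, k=57, j=21
h = (3 + ⌊13×9/5⌋ + 57 + ⌊57/4⌋ + ⌊21/4⌋ - 2×21) mod 7
= (3 + 23 + 57 + 14 + 5 - 42) mod 7
= 60 mod 7 = 4
h=4 → Wednesday

Wednesday


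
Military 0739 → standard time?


Hour: 7
7 < 12 → AM

7:39 AM


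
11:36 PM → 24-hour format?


23:36

Input: 11:36 PM
PM: 11 + 12 = 23


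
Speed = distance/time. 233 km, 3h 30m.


Distance: 233 km
Time: 3h 30m = 210 min = 210/60 = 7/2 hours
Speed = 233 ÷ (7/2) = 233 × 2 / 7 = 466/7 ≈ 66.6 km/h

66.6 km/h


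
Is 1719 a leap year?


No

Rules: divisible by 4 AND (not by 100 OR by 400)
1719 ÷ 4 = 429 remainder 3 → not divisible by 4
Not divisible by 4 → not a leap year


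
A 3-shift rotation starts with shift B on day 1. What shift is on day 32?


Shift C

Shifts: A, B, C
Start: B (index 1)
Day 32: (1 + 32 - 1) mod 3
= 32 mod 3
= 2
Index 2 → shift C


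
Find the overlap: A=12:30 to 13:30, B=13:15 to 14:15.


Meeting A: 750-810 (in minutes from midnight)
Meeting B: 795-855
Overlap start = max(750, 795) = 795
Overlap end = min(810, 855) = 810
Overlap = max(0, 810 - 795) = 15 min

15 minutes


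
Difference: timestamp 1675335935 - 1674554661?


Difference = 1675335935 - 1674554661 = 781274 seconds
In hours: 781274 / 3600 ≈ 217.0
In days: 781274 / 86400 ≈ 9.04

781274 seconds (217.0 hours / 9.04 days)


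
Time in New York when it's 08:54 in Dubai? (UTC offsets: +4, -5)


Time difference = UTC-5 - UTC+4 = -9 hours
New hour = (8 -9) mod 24
= -1 mod 24 = 23
Minutes unchanged → 23:54; -1 < 0 → previous day

23:54 (previous day)


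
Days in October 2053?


31 days

Month: October (month 10)
October has 31 days


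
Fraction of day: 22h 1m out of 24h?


0.9174 (91.74%)

Total minutes: 22×60 + 1 = 1321
Day = 24×60 = 1440 minutes
Fraction = 1321/1440 ≈ 0.9174
As a percentage: 1321/1440 × 100 ≈ 91.74%


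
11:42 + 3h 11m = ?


14:53

Start: 702 minutes from midnight
Add: 191 minutes
Total: 893 minutes
Hours: 893 ÷ 60 = 14 remainder 53


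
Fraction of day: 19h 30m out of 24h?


Total minutes: 19×60 + 30 = 1170
Day = 24×60 = 1440 minutes
Fraction = 1170/1440 = 0.8125
As a percentage: 1170/1440 × 100 = 81.25%

0.8125 (81.25%)


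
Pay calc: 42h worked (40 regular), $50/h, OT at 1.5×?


$2150.00

Regular: 40h × $50 = $2000.00
Overtime: 42 - 40 = 2h
OT pay: 2h × $50 × 1.5 = $150.00
Total = $2000.00 + $150.00 = $2150.00


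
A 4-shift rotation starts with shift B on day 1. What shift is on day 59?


Shifts: A, B, C, D
Start: B (index 1)
Day 59: (1 + 59 - 1) mod 4
= 59 mod 4
= 3
Index 3 → shift D

Shift D


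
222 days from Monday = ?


Saturday

Start: Monday (index 0)
(0 + 222) mod 7
= 222 mod 7
= 5
Index 5 → Saturday


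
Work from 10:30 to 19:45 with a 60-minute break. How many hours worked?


8h 15m (495 minutes)

Total time = (19×60+45) - (10×60+30)
= 1185 - 630 = 555 min
Minus break: 555 - 60 = 495 min
= 8h 15m


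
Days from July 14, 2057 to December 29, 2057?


From July 14, 2057 to December 29, 2057
Rest of July 2057: 31 - 14 = 17
Full months: August 31, September 30, October 31, November 30
Days into December 2057: 29
Total = 17 + 31 + 30 + 31 + 30 + 29 = 168 days

168 days


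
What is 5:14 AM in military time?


05:14

Input: 5:14 AM
AM hour stays: 5


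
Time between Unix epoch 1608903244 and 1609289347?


Difference = 1609289347 - 1608903244 = 386103 seconds
In hours: 386103 / 3600 ≈ 107.3
In days: 386103 / 86400 ≈ 4.47

386103 seconds (107.3 hours / 4.47 days)


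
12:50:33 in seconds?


Hours: 12 × 3600 = 43200
Minutes: 50 × 60 = 3000
Seconds: 33
Total = 43200 + 3000 + 33 = 46233

46233 seconds


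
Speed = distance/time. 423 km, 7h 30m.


56.4 km/h

Distance: 423 km
Time: 7h 30m = 450 min = 450/60 = 15/2 hours
Speed = 423 ÷ (15/2) = 423 × 2 / 15 = 846/15 = 56.4 km/h


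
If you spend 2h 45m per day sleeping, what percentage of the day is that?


11.5%

Time: 165 minutes
Day: 1440 minutes
Percentage = (165/1440) × 100 ≈ 11.5%


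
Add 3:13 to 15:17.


18:30

Start: 917 minutes from midnight
Add: 193 minutes
Total: 1110 minutes
Hours: 1110 ÷ 60 = 18 remainder 30


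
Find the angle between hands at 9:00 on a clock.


Hour hand = 9×30 + 0×0.5 = 270.0°
Minute hand = 0×6 = 0°
Difference = |270.0 - 0| = 270.0°
Since > 180°: 360 - 270.0 = 90.0°

90.0°


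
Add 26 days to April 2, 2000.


Start: April 2, 2000
Add 26 days
April 2 + 26 = April 28, 2000

April 28, 2000


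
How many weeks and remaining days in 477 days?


68 weeks 1 days

Weeks: 477 ÷ 7 = 68 remainder 1


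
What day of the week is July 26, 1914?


Sunday

Zeller's congruence:
q=26, m=7, k=14, j=19
h = (26 + ⌊13×8/5⌋ + 14 + ⌊14/4⌋ + ⌊19/4⌋ - 2×19) mod 7
= (26 + 20 + 14 + 3 + 4 - 38) mod 7
= 29 mod 7 = 1
h=1 → Sunday


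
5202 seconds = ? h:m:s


Hours: 5202 ÷ 3600 = 1 remainder 1602
Minutes: 1602 ÷ 60 = 26 remainder 42
Seconds: 42

1h 26m 42s


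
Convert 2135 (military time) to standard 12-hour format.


Hour: 21
21 - 12 = 9 → PM

9:35 PM


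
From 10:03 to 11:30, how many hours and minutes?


1h 27m

End time in minutes: 11×60 + 30 = 690
Start time in minutes: 10×60 + 3 = 603
Difference = 690 - 603 = 87 minutes
= 1 hours 27 minutes


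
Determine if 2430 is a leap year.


No

Rules: divisible by 4 AND (not by 100 OR by 400)
2430 ÷ 4 = 607 remainder 2 → not divisible by 4
Not divisible by 4 → not a leap year


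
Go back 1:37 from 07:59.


Start: 479 minutes from midnight
Subtract: 97 minutes
Remaining: 479 - 97 = 382
Hours: 6, Minutes: 22

06:22


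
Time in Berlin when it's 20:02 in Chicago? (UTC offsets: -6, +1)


Time difference = UTC+1 - UTC-6 = +7 hours
New hour = (20 + 7) mod 24
= 27 mod 24 = 3
Minutes unchanged → 03:02; 27 ≥ 24 → next day

03:02 (next day)


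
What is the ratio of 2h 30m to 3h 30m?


Duration 1: 150 minutes
Duration 2: 210 minutes
Ratio = 150:210
GCD = 30
Simplified = 5:7
As a decimal: 5/7 ≈ 0.71

5:7 (0.71)


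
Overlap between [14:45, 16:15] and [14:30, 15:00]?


15 minutes

Meeting A: 885-975 (in minutes from midnight)
Meeting B: 870-900
Overlap start = max(885, 870) = 885
Overlap end = min(975, 900) = 900
Overlap = max(0, 900 - 885) = 15 min


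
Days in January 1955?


Month: January (month 1)
January has 31 days

31 days


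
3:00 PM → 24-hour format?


Input: 3:00 PM
PM: 3 + 12 = 15

15:00


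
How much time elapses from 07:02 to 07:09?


End time in minutes: 7×60 + 9 = 429
Start time in minutes: 7×60 + 2 = 422
Difference = 429 - 422 = 7 minutes
= 0 hours 7 minutes

0h 7m


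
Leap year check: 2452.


Yes

Rules: divisible by 4 AND (not by 100 OR by 400)
2452 ÷ 4 = 613 exactly → divisible by 4
2452 ÷ 100 = 24 remainder 52 → not divisible by 100
Divisible by 4 but not by 100 → leap year


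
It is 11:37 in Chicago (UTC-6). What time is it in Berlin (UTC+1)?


18:37

Time difference = UTC+1 - UTC-6 = +7 hours
New hour = (11 + 7) mod 24
= 18 mod 24 = 18
Minutes unchanged → 18:37


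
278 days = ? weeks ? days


39 weeks 5 days

Weeks: 278 ÷ 7 = 39 remainder 5


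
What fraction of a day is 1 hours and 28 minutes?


0.0611 (6.11%)

Total minutes: 1×60 + 28 = 88
Day = 24×60 = 1440 minutes
Fraction = 88/1440 ≈ 0.0611
As a percentage: 88/1440 × 100 ≈ 6.11%


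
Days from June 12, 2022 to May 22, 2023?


From June 12, 2022 to May 22, 2023
Rest of June 2022: 30 - 12 = 18
Full months: July 31, August 31, September 30, October 31, November 30, December 31, January 31, February 2023 28, March 31, April 30
Days into May 2023: 22
Total = 18 + 31 + 31 + 30 + 31 + 30 + 31 + 31 + 28 + 31 + 30 + 22 = 344 days

344 days


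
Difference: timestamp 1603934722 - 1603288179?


646543 seconds (179.6 hours / 7.48 days)

Difference = 1603934722 - 1603288179 = 646543 seconds
In hours: 646543 / 3600 ≈ 179.6
In days: 646543 / 86400 ≈ 7.48


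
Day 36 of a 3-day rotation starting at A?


Shifts: A, B, C
Start: A (index 0)
Day 36: (0 + 36 - 1) mod 3
= 35 mod 3
= 2
Index 2 → shift C

Shift C


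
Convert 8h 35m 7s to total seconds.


Hours: 8 × 3600 = 28800
Minutes: 35 × 60 = 2100
Seconds: 7
Total = 28800 + 2100 + 7 = 30907

30907 seconds


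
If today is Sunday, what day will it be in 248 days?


Wednesday

Start: Sunday (index 6)
(6 + 248) mod 7
= 254 mod 7
= 2
Index 2 → Wednesday


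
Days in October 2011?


31 days

Month: October (month 10)
October has 31 days


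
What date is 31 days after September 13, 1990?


Start: September 13, 1990
Add 31 days
September 13 → October 1: 30 - 13 + 1 = 18 days (31 - 18 = 13 left)
October 1 + 13 = October 14, 1990

October 14, 1990


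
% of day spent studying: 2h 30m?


Time: 150 minutes
Day: 1440 minutes
Percentage = (150/1440) × 100 ≈ 10.4%

10.4%


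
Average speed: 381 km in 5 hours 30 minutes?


69.3 km/h

Distance: 381 km
Time: 5h 30m = 330 min = 330/60 = 11/2 hours
Speed = 381 ÷ (11/2) = 381 × 2 / 11 = 762/11 ≈ 69.3 km/h


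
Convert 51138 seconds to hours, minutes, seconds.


14h 12m 18s

Hours: 51138 ÷ 3600 = 14 remainder 738
Minutes: 738 ÷ 60 = 12 remainder 18
Seconds: 18


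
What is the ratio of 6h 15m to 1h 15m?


5:1 (5.00)

Duration 1: 375 minutes
Duration 2: 75 minutes
Ratio = 375:75
GCD = 75
Simplified = 5:1
As a decimal: 5/1 = 5.00


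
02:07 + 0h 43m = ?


Start: 127 minutes from midnight
Add: 43 minutes
Total: 170 minutes
Hours: 170 ÷ 60 = 2 remainder 50

02:50


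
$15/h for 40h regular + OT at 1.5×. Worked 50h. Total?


Regular: 40h × $15 = $600.00
Overtime: 50 - 40 = 10h
OT pay: 10h × $15 × 1.5 = $225.00
Total = $600.00 + $225.00 = $825.00

$825.00


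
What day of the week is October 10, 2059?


Friday

Zeller's congruence:
q=10, m=10, k=59, j=20
h = (10 + ⌊13×11/5⌋ + 59 + ⌊59/4⌋ + ⌊20/4⌋ - 2×20) mod 7
= (10 + 28 + 59 + 14 + 5 - 40) mod 7
= 76 mod 7 = 6
h=6 → Friday


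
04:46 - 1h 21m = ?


03:25

Start: 286 minutes from midnight
Subtract: 81 minutes
Remaining: 286 - 81 = 205
Hours: 3, Minutes: 25


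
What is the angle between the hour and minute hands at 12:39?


Hour hand (12 ≡ 0 on the dial): 0×30 + 39×0.5 = 19.5°
Minute hand = 39×6 = 234°
Difference = |19.5 - 234| = 214.5°
Since > 180°: 360 - 214.5 = 145.5°

145.5°


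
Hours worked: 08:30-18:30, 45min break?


9h 15m (555 minutes)

Total time = (18×60+30) - (8×60+30)
= 1110 - 510 = 600 min
Minus break: 600 - 45 = 555 min
= 9h 15m


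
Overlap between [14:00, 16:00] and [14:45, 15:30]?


45 minutes

Meeting A: 840-960 (in minutes from midnight)
Meeting B: 885-930
Overlap start = max(840, 885) = 885
Overlap end = min(960, 930) = 930
Overlap = max(0, 930 - 885) = 45 min


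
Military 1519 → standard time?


3:19 PM

Hour: 15
15 - 12 = 3 → PM


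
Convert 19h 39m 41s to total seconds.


Hours: 19 × 3600 = 68400
Minutes: 39 × 60 = 2340
Seconds: 41
Total = 68400 + 2340 + 41 = 70781

70781 seconds


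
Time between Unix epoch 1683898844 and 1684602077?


Difference = 1684602077 - 1683898844 = 703233 seconds
In hours: 703233 / 3600 ≈ 195.3
In days: 703233 / 86400 ≈ 8.14

703233 seconds (195.3 hours / 8.14 days)


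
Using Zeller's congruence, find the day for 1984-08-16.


Thursday

Zeller's congruence:
q=16, m=8, k=84, j=19
h = (16 + ⌊13×9/5⌋ + 84 + ⌊84/4⌋ + ⌊19/4⌋ - 2×19) mod 7
= (16 + 23 + 84 + 21 + 4 - 38) mod 7
= 110 mod 7 = 5
h=5 → Thursday


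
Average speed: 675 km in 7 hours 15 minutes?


Distance: 675 km
Time: 7h 15m = 435 min = 435/60 = 29/4 hours
Speed = 675 ÷ (29/4) = 675 × 4 / 29 = 2700/29 ≈ 93.1 km/h

93.1 km/h


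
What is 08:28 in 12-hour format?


8:28 AM

Hour: 8
8 < 12 → AM


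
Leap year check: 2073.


No

Rules: divisible by 4 AND (not by 100 OR by 400)
2073 ÷ 4 = 518 remainder 1 → not divisible by 4
Not divisible by 4 → not a leap year


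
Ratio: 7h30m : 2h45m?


30:11 (2.73)

Duration 1: 450 minutes
Duration 2: 165 minutes
Ratio = 450:165
GCD = 15
Simplified = 30:11
As a decimal: 30/11 ≈ 2.73


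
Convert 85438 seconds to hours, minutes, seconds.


Hours: 85438 ÷ 3600 = 23 remainder 2638
Minutes: 2638 ÷ 60 = 43 remainder 58
Seconds: 58

23h 43m 58s


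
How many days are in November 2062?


30 days

Month: November (month 11)
November has 30 days


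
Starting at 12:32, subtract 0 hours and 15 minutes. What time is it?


Start: 752 minutes from midnight
Subtract: 15 minutes
Remaining: 752 - 15 = 737
Hours: 12, Minutes: 17

12:17


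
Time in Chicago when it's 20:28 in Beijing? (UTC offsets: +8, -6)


06:28

Time difference = UTC-6 - UTC+8 = -14 hours
New hour = (20 -14) mod 24
= 6 mod 24 = 6
Minutes unchanged → 06:28


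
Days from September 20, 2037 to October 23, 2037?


From September 20, 2037 to October 23, 2037
Rest of September 2037: 30 - 20 = 10
Days into October 2037: 23
Total = 10 + 23 = 33 days

33 days


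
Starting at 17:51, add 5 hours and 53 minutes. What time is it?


23:44

Start: 1071 minutes from midnight
Add: 353 minutes
Total: 1424 minutes
Hours: 1424 ÷ 60 = 23 remainder 44


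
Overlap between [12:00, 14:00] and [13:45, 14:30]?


Meeting A: 720-840 (in minutes from midnight)
Meeting B: 825-870
Overlap start = max(720, 825) = 825
Overlap end = min(840, 870) = 840
Overlap = max(0, 840 - 825) = 15 min

15 minutes


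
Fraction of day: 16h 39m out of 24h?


Total minutes: 16×60 + 39 = 999
Day = 24×60 = 1440 minutes
Fraction = 999/1440 ≈ 0.6938
As a percentage: 999/1440 × 100 ≈ 69.38%

0.6938 (69.38%)


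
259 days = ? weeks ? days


Weeks: 259 ÷ 7 = 37 remainder 0

37 weeks 0 days


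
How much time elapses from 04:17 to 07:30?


End time in minutes: 7×60 + 30 = 450
Start time in minutes: 4×60 + 17 = 257
Difference = 450 - 257 = 193 minutes
= 3 hours 13 minutes

3h 13m


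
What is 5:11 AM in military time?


Input: 5:11 AM
AM hour stays: 5

05:11


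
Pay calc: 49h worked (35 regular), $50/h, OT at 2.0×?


$3150.00

Regular: 35h × $50 = $1750.00
Overtime: 49 - 35 = 14h
OT pay: 14h × $50 × 2.0 = $1400.00
Total = $1750.00 + $1400.00 = $3150.00


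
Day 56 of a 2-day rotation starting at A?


Shift B

Shifts: A, B
Start: A (index 0)
Day 56: (0 + 56 - 1) mod 2
= 55 mod 2
= 1
Index 1 → shift B


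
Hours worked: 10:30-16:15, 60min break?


4h 45m (285 minutes)

Total time = (16×60+15) - (10×60+30)
= 975 - 630 = 345 min
Minus break: 345 - 60 = 285 min
= 4h 45m


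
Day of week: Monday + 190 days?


Tuesday

Start: Monday (index 0)
(0 + 190) mod 7
= 190 mod 7
= 1
Index 1 → Tuesday


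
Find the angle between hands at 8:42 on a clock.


Hour hand = 8×30 + 42×0.5 = 261.0°
Minute hand = 42×6 = 252°
Difference = |261.0 - 252| = 9.0°

9.0°


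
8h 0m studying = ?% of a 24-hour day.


33.3%

Time: 480 minutes
Day: 1440 minutes
Percentage = (480/1440) × 100 ≈ 33.3%


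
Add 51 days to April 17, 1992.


June 7, 1992

Start: April 17, 1992
Add 51 days
April 17 → May 1: 30 - 17 + 1 = 14 days (51 - 14 = 37 left)
May 1 → June 1: 31 - 1 + 1 = 31 days (37 - 31 = 6 left)
June 1 + 6 = June 7, 1992


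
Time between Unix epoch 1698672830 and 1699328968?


Difference = 1699328968 - 1698672830 = 656138 seconds
In hours: 656138 / 3600 ≈ 182.3
In days: 656138 / 86400 ≈ 7.59

656138 seconds (182.3 hours / 7.59 days)


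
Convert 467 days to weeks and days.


Weeks: 467 ÷ 7 = 66 remainder 5

66 weeks 5 days


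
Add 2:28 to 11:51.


14:19

Start: 711 minutes from midnight
Add: 148 minutes
Total: 859 minutes
Hours: 859 ÷ 60 = 14 remainder 19


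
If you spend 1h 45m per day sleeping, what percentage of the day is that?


Time: 105 minutes
Day: 1440 minutes
Percentage = (105/1440) × 100 ≈ 7.3%

7.3%


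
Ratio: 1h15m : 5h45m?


Duration 1: 75 minutes
Duration 2: 345 minutes
Ratio = 75:345
GCD = 15
Simplified = 5:23
As a decimal: 5/23 ≈ 0.22

5:23 (0.22)


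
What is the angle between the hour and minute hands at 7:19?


Hour hand = 7×30 + 19×0.5 = 219.5°
Minute hand = 19×6 = 114°
Difference = |219.5 - 114| = 105.5°

105.5°


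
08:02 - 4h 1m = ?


04:01

Start: 482 minutes from midnight
Subtract: 241 minutes
Remaining: 482 - 241 = 241
Hours: 4, Minutes: 1


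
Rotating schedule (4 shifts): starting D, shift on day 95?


Shift B

Shifts: A, B, C, D
Start: D (index 3)
Day 95: (3 + 95 - 1) mod 4
= 97 mod 4
= 1
Index 1 → shift B


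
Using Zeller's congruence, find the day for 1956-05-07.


Monday

Zeller's congruence:
q=7, m=5, k=56, j=19
h = (7 + ⌊13×6/5⌋ + 56 + ⌊56/4⌋ + ⌊19/4⌋ - 2×19) mod 7
= (7 + 15 + 56 + 14 + 4 - 38) mod 7
= 58 mod 7 = 2
h=2 → Monday


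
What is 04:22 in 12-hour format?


4:22 AM

Hour: 4
4 < 12 → AM


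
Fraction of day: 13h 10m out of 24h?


Total minutes: 13×60 + 10 = 790
Day = 24×60 = 1440 minutes
Fraction = 790/1440 ≈ 0.5486
As a percentage: 790/1440 × 100 ≈ 54.86%

0.5486 (54.86%)


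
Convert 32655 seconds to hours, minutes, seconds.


Hours: 32655 ÷ 3600 = 9 remainder 255
Minutes: 255 ÷ 60 = 4 remainder 15
Seconds: 15

9h 4m 15s


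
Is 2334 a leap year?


No

Rules: divisible by 4 AND (not by 100 OR by 400)
2334 ÷ 4 = 583 remainder 2 → not divisible by 4
Not divisible by 4 → not a leap year


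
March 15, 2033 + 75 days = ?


Start: March 15, 2033
Add 75 days
March 15 → April 1: 31 - 15 + 1 = 17 days (75 - 17 = 58 left)
April 1 → May 1: 30 - 1 + 1 = 30 days (58 - 30 = 28 left)
May 1 + 28 = May 29, 2033

May 29, 2033


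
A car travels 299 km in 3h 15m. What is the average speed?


Distance: 299 km
Time: 3h 15m = 195 min = 195/60 = 13/4 hours
Speed = 299 ÷ (13/4) = 299 × 4 / 13 = 1196/13 = 92.0 km/h

92.0 km/h


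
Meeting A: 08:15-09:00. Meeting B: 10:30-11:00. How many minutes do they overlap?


Meeting A: 495-540 (in minutes from midnight)
Meeting B: 630-660
Overlap start = max(495, 630) = 630
Overlap end = min(540, 660) = 540
Overlap = max(0, 540 - 630) = 0 min

0 minutes


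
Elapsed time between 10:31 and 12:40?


End time in minutes: 12×60 + 40 = 760
Start time in minutes: 10×60 + 31 = 631
Difference = 760 - 631 = 129 minutes
= 2 hours 9 minutes

2h 9m


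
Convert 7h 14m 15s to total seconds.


26055 seconds

Hours: 7 × 3600 = 25200
Minutes: 14 × 60 = 840
Seconds: 15
Total = 25200 + 840 + 15 = 26055


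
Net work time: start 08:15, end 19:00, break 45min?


Total time = (19×60+0) - (8×60+15)
= 1140 - 495 = 645 min
Minus break: 645 - 45 = 600 min
= 10h 0m

10h 0m (600 minutes)


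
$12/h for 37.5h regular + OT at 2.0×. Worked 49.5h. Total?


Regular: 37.5h × $12 = $450.00
Overtime: 49.5 - 37.5 = 12.0h
OT pay: 12.0h × $12 × 2.0 = $288.00
Total = $450.00 + $288.00 = $738.00

$738.00


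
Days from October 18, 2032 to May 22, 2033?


216 days

From October 18, 2032 to May 22, 2033
Rest of October 2032: 31 - 18 = 13
Full months: November 30, December 31, January 31, February 2033 28, March 31, April 30
Days into May 2033: 22
Total = 13 + 30 + 31 + 31 + 28 + 31 + 30 + 22 = 216 days


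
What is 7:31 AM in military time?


07:31

Input: 7:31 AM
AM hour stays: 7


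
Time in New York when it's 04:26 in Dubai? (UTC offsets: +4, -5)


Time difference = UTC-5 - UTC+4 = -9 hours
New hour = (4 -9) mod 24
= -5 mod 24 = 19
Minutes unchanged → 19:26; -5 < 0 → previous day

19:26 (previous day)


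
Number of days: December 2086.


31 days

Month: December (month 12)
December has 31 days


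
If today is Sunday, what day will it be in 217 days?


Start: Sunday (index 6)
(6 + 217) mod 7
= 223 mod 7
= 6
Index 6 → Sunday

Sunday


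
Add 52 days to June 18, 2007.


August 9, 2007

Start: June 18, 2007
Add 52 days
June 18 → July 1: 30 - 18 + 1 = 13 days (52 - 13 = 39 left)
July 1 → August 1: 31 - 1 + 1 = 31 days (39 - 31 = 8 left)
August 1 + 8 = August 9, 2007


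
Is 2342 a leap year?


No

Rules: divisible by 4 AND (not by 100 OR by 400)
2342 ÷ 4 = 585 remainder 2 → not divisible by 4
Not divisible by 4 → not a leap year


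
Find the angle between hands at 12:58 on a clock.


41.0°

Hour hand (12 ≡ 0 on the dial): 0×30 + 58×0.5 = 29.0°
Minute hand = 58×6 = 348°
Difference = |29.0 - 348| = 319.0°
Since > 180°: 360 - 319.0 = 41.0°


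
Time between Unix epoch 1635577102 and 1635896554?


319452 seconds (88.7 hours / 3.70 days)

Difference = 1635896554 - 1635577102 = 319452 seconds
In hours: 319452 / 3600 ≈ 88.7
In days: 319452 / 86400 ≈ 3.70


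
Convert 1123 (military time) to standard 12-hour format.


11:23 AM

Hour: 11
11 < 12 → AM


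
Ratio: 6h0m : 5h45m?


Duration 1: 360 minutes
Duration 2: 345 minutes
Ratio = 360:345
GCD = 15
Simplified = 24:23
As a decimal: 24/23 ≈ 1.04

24:23 (1.04)


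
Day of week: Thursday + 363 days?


Start: Thursday (index 3)
(3 + 363) mod 7
= 366 mod 7
= 2
Index 2 → Wednesday

Wednesday


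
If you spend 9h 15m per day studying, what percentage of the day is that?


38.5%

Time: 555 minutes
Day: 1440 minutes
Percentage = (555/1440) × 100 ≈ 38.5%


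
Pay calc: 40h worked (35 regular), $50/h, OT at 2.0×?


$2250.00

Regular: 35h × $50 = $1750.00
Overtime: 40 - 35 = 5h
OT pay: 5h × $50 × 2.0 = $500.00
Total = $1750.00 + $500.00 = $2250.00


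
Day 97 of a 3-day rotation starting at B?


Shift B

Shifts: A, B, C
Start: B (index 1)
Day 97: (1 + 97 - 1) mod 3
= 97 mod 3
= 1
Index 1 → shift B


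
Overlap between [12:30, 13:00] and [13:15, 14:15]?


Meeting A: 750-780 (in minutes from midnight)
Meeting B: 795-855
Overlap start = max(750, 795) = 795
Overlap end = min(780, 855) = 780
Overlap = max(0, 780 - 795) = 0 min

0 minutes


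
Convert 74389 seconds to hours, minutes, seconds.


Hours: 74389 ÷ 3600 = 20 remainder 2389
Minutes: 2389 ÷ 60 = 39 remainder 49
Seconds: 49

20h 39m 49s


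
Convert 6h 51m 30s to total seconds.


24690 seconds

Hours: 6 × 3600 = 21600
Minutes: 51 × 60 = 3060
Seconds: 30
Total = 21600 + 3060 + 30 = 24690


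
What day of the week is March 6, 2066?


Zeller's congruence:
q=6, m=3, k=66, j=20
h = (6 + ⌊13×4/5⌋ + 66 + ⌊66/4⌋ + ⌊20/4⌋ - 2×20) mod 7
= (6 + 10 + 66 + 16 + 5 - 40) mod 7
= 63 mod 7 = 0
h=0 → Saturday

Saturday


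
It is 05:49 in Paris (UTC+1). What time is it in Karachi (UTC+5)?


Time difference = UTC+5 - UTC+1 = +4 hours
New hour = (5 + 4) mod 24
= 9 mod 24 = 9
Minutes unchanged → 09:49

09:49


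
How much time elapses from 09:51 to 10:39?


0h 48m

End time in minutes: 10×60 + 39 = 639
Start time in minutes: 9×60 + 51 = 591
Difference = 639 - 591 = 48 minutes
= 0 hours 48 minutes


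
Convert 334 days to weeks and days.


47 weeks 5 days

Weeks: 334 ÷ 7 = 47 remainder 5


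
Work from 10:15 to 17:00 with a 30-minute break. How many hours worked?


6h 15m (375 minutes)

Total time = (17×60+0) - (10×60+15)
= 1020 - 615 = 405 min
Minus break: 405 - 30 = 375 min
= 6h 15m


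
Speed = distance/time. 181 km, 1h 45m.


Distance: 181 km
Time: 1h 45m = 105 min = 105/60 = 7/4 hours
Speed = 181 ÷ (7/4) = 181 × 4 / 7 = 724/7 ≈ 103.4 km/h

103.4 km/h


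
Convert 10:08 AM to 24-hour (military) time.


Input: 10:08 AM
AM hour stays: 10

10:08


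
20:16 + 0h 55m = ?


Start: 1216 minutes from midnight
Add: 55 minutes
Total: 1271 minutes
Hours: 1271 ÷ 60 = 21 remainder 11

21:11


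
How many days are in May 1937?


31 days

Month: May (month 5)
May has 31 days


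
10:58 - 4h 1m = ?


06:57

Start: 658 minutes from midnight
Subtract: 241 minutes
Remaining: 658 - 241 = 417
Hours: 6, Minutes: 57
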